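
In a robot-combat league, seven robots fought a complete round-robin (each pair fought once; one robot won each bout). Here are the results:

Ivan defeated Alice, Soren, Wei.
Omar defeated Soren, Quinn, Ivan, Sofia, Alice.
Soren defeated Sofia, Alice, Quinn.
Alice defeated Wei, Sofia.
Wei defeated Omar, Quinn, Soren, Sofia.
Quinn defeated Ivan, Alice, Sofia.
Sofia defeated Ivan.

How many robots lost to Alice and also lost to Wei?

Alice beat: Wei, Sofia.
Wei beat: Sofia, Quinn, Omar, Soren.
Both beat: Sofia — 1.

1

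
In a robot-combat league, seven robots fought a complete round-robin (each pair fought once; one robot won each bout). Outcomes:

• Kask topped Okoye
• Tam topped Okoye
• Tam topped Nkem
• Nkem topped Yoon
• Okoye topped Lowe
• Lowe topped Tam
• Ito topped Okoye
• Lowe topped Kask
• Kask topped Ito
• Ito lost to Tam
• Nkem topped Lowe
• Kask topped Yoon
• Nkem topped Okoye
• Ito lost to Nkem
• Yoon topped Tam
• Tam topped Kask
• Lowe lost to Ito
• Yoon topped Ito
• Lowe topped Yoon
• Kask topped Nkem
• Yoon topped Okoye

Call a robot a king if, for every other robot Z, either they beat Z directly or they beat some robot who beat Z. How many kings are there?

Nkem reaches everyone (king).
Ito cannot reach Nkem in two steps.
Tam reaches everyone (king).
Yoon reaches everyone (king).
Okoye cannot reach Nkem, Ito in two steps.
Lowe reaches everyone (king).
Kask reaches everyone (king).
Kings: Nkem, Tam, Yoon, Lowe, Kask — 5.

5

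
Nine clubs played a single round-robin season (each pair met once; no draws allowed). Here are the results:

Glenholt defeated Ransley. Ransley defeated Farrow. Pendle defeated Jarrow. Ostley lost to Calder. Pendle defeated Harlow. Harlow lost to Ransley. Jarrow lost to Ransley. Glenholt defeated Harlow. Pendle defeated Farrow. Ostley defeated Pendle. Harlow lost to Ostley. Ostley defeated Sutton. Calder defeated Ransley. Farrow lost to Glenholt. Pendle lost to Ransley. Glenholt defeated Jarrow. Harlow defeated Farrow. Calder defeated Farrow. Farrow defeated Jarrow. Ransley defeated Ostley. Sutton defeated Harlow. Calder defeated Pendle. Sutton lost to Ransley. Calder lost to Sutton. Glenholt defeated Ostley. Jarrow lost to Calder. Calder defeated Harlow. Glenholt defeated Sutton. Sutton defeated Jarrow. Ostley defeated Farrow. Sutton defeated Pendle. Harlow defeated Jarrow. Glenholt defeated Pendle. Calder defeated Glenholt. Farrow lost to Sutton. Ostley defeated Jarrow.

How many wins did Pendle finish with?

Pendle's results: beat Farrow, Harlow, Jarrow; lost to Sutton, Glenholt, Ransley, Calder, Ostley.
That is 3 wins.

3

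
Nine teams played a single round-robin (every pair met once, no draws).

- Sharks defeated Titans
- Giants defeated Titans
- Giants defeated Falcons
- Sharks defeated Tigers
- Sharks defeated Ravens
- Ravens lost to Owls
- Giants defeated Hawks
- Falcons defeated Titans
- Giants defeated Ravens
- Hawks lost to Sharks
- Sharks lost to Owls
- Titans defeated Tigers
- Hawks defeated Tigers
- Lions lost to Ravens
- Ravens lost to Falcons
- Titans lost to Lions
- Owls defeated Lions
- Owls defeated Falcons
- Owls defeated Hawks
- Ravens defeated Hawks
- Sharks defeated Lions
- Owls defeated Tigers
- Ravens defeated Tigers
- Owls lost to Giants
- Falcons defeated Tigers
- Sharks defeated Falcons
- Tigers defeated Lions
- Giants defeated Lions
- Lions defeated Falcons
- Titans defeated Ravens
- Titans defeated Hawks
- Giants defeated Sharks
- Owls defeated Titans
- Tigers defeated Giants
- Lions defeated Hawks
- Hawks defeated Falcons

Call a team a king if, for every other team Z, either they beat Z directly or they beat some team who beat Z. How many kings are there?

3

Giants reaches everyone (king).
Falcons cannot reach Owls, Sharks in two steps.
Titans cannot reach Owls, Sharks in two steps.
Hawks cannot reach Owls, Sharks in two steps.
Lions cannot reach Giants, Owls, Sharks in two steps.
Ravens cannot reach Owls, Sharks in two steps.
Tigers reaches everyone (king).
Owls reaches everyone (king).
Sharks cannot reach Owls in two steps.
Kings: Giants, Tigers, Owls — 3.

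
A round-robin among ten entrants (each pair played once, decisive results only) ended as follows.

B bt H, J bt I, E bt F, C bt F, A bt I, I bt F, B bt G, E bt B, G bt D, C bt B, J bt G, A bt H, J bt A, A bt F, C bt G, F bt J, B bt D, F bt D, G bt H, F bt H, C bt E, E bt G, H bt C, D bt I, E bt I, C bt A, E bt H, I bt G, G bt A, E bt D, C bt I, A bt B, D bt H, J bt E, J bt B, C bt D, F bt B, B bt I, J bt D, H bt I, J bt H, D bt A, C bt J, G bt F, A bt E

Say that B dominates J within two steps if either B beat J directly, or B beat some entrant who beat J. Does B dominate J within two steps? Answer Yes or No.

B did not beat J directly.
B beat D, G, H, I, but each of them lost to J. No two-step path.

No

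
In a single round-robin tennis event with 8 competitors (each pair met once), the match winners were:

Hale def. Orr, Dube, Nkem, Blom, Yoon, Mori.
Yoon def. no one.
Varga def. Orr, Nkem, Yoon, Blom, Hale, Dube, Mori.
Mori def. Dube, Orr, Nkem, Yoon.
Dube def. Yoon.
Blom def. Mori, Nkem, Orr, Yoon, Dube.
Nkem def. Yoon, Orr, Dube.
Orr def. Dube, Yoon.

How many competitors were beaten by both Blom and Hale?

Blom beat: Orr, Dube, Nkem, Yoon, Mori.
Hale beat: Orr, Blom, Dube, Nkem, Yoon, Mori.
Both beat: Orr, Dube, Nkem, Yoon, Mori — 5.

5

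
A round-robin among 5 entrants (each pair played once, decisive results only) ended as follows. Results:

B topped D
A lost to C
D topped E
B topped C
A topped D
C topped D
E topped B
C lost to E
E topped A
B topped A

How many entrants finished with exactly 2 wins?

Win totals: A 1, B 3, C 2, D 1, E 3.
Exactly 2: C — 1 entrant.

1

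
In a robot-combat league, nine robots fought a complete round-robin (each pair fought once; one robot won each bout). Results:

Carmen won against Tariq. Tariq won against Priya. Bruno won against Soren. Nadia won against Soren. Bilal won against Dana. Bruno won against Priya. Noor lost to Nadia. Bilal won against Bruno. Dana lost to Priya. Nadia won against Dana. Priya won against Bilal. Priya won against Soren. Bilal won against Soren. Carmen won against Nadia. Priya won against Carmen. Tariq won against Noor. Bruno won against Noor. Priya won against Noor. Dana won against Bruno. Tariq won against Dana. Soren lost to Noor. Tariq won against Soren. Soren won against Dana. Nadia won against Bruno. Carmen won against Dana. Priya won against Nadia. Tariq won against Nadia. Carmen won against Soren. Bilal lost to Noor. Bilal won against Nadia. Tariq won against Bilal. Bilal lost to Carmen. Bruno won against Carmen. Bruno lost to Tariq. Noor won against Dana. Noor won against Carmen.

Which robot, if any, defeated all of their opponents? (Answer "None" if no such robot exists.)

None

Highest win total is Tariq with 7 (out of 8 possible).
Tariq lost to Carmen, so no robot went undefeated.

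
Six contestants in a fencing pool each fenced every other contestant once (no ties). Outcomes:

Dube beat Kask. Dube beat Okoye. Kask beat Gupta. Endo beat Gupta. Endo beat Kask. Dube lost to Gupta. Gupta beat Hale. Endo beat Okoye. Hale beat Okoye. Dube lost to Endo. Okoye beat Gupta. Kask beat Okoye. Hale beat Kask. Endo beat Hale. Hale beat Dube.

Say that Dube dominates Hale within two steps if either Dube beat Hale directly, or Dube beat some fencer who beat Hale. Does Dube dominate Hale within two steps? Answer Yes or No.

Dube did not beat Hale directly.
Dube beat Okoye, Kask, but each of them lost to Hale. No two-step path.

No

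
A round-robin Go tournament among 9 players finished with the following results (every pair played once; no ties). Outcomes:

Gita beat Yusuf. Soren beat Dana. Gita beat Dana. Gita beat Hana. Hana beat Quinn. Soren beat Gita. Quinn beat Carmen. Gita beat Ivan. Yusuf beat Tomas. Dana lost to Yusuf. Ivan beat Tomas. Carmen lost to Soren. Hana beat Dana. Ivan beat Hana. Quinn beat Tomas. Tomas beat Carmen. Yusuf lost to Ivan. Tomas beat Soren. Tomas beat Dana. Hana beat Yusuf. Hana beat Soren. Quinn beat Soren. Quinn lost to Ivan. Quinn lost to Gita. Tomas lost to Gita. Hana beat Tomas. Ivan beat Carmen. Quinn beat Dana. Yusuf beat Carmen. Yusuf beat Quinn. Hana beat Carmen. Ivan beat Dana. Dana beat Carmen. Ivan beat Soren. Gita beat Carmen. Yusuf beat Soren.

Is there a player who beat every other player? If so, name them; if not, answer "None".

Highest win total is Ivan with 7 (out of 8 possible).
Ivan lost to Gita, so no player went undefeated.

None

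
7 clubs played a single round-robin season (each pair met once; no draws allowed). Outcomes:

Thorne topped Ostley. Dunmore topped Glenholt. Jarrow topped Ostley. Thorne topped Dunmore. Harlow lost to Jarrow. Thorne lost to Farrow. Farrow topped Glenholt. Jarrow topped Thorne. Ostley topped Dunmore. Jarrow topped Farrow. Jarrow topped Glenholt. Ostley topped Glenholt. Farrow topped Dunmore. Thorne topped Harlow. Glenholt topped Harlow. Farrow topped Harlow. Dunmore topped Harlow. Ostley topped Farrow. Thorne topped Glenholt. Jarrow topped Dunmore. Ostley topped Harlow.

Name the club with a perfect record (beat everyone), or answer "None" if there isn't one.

Jarrow

Jarrow has 6 wins out of 6 opponents — a perfect record.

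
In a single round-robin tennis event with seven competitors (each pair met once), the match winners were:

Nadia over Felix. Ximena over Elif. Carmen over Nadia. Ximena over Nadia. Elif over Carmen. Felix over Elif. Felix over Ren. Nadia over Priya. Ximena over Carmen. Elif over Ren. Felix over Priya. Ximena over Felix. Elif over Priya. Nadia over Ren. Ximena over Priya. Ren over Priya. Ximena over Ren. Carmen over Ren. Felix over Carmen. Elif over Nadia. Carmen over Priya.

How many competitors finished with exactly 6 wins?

1

Win totals: Elif 4, Felix 4, Ximena 6, Nadia 3, Priya 0, Carmen 3, Ren 1.
Exactly 6: Ximena — 1 competitor.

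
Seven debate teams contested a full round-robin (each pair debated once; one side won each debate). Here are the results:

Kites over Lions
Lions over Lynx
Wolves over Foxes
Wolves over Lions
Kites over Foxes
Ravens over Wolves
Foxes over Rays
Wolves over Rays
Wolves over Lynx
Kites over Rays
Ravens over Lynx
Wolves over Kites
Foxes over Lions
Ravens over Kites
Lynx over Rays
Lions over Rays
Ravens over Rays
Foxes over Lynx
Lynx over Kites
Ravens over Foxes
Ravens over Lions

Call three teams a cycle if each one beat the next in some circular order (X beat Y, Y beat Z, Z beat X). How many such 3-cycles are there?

Win totals: Foxes 3, Kites 3, Wolves 5, Lions 2, Lynx 2, Rays 0, Ravens 6.
A team with w wins dominates both others in C(w,2) triples; summing gives 3 + 3 + 10 + 1 + 1 + 0 + 15 = 33 transitive triples.
Total triples C(7,3) = 35, so cyclic triples = 35 − 33 = 2.

2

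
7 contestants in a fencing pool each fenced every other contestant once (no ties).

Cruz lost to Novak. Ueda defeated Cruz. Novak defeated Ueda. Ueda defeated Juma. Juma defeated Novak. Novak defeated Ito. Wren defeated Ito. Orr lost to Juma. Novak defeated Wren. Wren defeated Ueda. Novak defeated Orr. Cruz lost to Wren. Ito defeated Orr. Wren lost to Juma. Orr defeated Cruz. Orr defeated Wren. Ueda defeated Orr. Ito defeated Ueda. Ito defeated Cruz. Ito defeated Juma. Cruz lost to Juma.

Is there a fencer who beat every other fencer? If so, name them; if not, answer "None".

None

Highest win total is Novak with 5 (out of 6 possible).
Novak lost to Juma, so no fencer went undefeated.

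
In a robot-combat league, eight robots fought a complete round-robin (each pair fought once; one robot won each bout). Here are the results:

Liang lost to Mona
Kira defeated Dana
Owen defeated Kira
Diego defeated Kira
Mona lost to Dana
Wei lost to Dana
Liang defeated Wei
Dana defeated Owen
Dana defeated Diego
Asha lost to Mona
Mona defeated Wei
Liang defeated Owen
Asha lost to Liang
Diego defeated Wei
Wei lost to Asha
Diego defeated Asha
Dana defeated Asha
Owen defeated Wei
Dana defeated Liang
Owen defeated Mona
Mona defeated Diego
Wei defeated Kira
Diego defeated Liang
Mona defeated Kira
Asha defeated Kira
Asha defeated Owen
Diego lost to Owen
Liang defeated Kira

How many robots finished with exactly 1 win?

Win totals: Liang 4, Owen 4, Kira 1, Asha 3, Mona 5, Diego 4, Wei 1, Dana 6.
Exactly 1: Kira, Wei — 2 robots.

2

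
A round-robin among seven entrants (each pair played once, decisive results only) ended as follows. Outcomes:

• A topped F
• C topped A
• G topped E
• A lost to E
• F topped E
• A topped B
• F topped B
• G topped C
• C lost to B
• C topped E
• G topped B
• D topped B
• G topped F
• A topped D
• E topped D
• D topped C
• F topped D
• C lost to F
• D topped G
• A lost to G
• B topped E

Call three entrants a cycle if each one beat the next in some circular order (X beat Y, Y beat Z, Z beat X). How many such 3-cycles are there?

Win totals: A 3, B 2, C 2, D 3, E 2, F 4, G 5.
An entrant with w wins dominates both others in C(w,2) triples; summing gives 3 + 1 + 1 + 3 + 1 + 6 + 10 = 25 transitive triples.
Total triples C(7,3) = 35, so cyclic triples = 35 − 25 = 10.

10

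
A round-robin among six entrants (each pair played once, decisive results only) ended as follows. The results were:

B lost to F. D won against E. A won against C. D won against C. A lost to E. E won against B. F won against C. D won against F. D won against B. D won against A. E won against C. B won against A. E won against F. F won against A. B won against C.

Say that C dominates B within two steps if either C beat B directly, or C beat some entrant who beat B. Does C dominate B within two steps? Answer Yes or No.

C did not beat B directly.
C beat no one, so there is no intermediate entrant.

No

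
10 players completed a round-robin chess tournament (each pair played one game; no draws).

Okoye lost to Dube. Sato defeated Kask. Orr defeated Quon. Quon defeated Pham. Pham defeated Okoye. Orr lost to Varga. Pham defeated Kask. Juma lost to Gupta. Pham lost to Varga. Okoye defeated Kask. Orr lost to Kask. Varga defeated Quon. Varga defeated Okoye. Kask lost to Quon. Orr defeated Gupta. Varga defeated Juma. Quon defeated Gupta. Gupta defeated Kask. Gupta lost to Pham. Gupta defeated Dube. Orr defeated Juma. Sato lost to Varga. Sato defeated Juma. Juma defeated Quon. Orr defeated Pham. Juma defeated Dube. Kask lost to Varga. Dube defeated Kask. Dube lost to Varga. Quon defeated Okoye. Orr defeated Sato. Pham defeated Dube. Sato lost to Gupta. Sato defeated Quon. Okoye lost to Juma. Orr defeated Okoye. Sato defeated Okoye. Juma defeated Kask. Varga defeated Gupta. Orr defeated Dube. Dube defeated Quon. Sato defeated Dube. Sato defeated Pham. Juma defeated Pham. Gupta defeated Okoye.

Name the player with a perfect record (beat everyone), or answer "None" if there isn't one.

Varga has 9 wins out of 9 opponents — a perfect record.

Varga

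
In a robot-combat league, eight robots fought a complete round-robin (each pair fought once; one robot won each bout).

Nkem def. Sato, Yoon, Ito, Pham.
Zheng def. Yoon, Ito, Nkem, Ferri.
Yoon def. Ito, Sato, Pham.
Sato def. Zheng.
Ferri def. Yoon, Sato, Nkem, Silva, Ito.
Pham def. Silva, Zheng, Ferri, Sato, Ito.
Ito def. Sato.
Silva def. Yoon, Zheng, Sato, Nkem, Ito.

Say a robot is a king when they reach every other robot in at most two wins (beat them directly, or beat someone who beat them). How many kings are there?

5

Yoon cannot reach Nkem in two steps.
Ferri reaches everyone (king).
Pham reaches everyone (king).
Zheng reaches everyone (king).
Silva reaches everyone (king).
Sato cannot reach Pham, Silva in two steps.
Ito cannot reach Yoon, Ferri, Pham, Silva, Nkem in two steps.
Nkem reaches everyone (king).
Kings: Ferri, Pham, Zheng, Silva, Nkem — 5.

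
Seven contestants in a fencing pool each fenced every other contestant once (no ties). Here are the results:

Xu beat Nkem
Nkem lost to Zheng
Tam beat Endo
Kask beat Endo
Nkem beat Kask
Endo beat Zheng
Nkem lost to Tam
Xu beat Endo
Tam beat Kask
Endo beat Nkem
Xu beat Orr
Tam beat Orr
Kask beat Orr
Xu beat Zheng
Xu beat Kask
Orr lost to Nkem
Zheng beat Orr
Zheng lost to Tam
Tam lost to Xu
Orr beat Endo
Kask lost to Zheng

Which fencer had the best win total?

Win totals: Nkem 2, Endo 2, Tam 5, Kask 2, Zheng 3, Orr 1, Xu 6.
Xu leads with 6 wins (next highest: 5).

Xu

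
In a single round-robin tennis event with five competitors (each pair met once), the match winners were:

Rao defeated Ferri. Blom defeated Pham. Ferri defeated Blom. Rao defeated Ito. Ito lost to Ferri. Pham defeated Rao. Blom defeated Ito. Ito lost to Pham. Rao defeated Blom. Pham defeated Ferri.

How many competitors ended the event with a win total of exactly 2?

2

Win totals: Rao 3, Ito 0, Pham 3, Ferri 2, Blom 2.
Exactly 2: Ferri, Blom — 2 competitors.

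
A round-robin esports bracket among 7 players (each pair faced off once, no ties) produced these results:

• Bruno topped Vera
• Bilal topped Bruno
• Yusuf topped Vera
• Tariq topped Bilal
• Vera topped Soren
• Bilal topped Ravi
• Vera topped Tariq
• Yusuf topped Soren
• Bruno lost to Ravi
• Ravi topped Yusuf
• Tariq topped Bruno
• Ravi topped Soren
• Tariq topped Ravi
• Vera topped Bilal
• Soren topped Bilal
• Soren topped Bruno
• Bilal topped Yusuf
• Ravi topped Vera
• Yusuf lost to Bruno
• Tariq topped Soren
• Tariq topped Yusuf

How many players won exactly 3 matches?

Win totals: Yusuf 2, Tariq 5, Soren 2, Bilal 3, Bruno 2, Vera 3, Ravi 4.
Exactly 3: Bilal, Vera — 2 players.

2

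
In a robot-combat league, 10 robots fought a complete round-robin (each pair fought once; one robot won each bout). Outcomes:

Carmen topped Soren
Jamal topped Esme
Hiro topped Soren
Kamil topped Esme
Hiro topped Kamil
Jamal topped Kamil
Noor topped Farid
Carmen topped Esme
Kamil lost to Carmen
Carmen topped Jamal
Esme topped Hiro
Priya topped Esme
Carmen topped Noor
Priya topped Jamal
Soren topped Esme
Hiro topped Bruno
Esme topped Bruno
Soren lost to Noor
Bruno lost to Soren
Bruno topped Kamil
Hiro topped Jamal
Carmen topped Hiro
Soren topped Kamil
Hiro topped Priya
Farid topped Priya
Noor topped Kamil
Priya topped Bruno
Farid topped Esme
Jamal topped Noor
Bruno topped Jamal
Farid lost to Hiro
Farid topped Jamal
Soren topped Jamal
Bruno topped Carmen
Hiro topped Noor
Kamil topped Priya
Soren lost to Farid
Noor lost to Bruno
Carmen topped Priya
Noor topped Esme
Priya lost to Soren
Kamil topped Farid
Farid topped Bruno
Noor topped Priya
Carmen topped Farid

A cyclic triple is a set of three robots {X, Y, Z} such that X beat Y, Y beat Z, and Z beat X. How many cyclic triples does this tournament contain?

25

Win totals: Noor 5, Priya 3, Carmen 8, Soren 5, Kamil 3, Esme 2, Jamal 3, Bruno 4, Hiro 7, Farid 5.
A robot with w wins dominates both others in C(w,2) triples; summing gives 10 + 3 + 28 + 10 + 3 + 1 + 3 + 6 + 21 + 10 = 95 transitive triples.
Total triples C(10,3) = 120, so cyclic triples = 120 − 95 = 25.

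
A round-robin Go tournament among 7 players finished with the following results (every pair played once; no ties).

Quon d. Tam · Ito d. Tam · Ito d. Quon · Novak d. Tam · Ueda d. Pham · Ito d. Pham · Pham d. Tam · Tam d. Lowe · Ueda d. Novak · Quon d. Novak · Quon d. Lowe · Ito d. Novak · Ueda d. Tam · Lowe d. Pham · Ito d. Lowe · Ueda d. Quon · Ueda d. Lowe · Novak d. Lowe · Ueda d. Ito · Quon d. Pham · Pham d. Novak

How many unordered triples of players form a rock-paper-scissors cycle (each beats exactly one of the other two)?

2

Win totals: Tam 1, Ito 5, Pham 2, Ueda 6, Lowe 1, Quon 4, Novak 2.
A player with w wins dominates both others in C(w,2) triples; summing gives 0 + 10 + 1 + 15 + 0 + 6 + 1 = 33 transitive triples.
Total triples C(7,3) = 35, so cyclic triples = 35 − 33 = 2.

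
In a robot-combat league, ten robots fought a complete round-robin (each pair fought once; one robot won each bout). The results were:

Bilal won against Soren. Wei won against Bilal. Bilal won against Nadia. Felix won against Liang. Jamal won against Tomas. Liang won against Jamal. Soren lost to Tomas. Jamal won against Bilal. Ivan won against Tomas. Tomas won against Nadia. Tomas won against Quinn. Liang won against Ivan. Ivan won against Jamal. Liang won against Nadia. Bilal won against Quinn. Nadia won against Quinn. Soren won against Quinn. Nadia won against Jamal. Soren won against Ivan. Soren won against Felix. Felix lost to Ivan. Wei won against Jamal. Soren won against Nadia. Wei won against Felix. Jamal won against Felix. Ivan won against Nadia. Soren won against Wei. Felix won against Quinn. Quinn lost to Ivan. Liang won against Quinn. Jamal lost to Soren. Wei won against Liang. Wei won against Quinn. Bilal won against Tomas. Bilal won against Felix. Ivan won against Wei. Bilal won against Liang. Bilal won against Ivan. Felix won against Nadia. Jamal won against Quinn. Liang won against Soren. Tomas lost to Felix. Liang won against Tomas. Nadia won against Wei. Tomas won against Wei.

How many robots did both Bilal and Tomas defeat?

Bilal beat: Soren, Tomas, Ivan, Felix, Liang, Nadia, Quinn.
Tomas beat: Soren, Wei, Nadia, Quinn.
Both beat: Soren, Nadia, Quinn — 3.

3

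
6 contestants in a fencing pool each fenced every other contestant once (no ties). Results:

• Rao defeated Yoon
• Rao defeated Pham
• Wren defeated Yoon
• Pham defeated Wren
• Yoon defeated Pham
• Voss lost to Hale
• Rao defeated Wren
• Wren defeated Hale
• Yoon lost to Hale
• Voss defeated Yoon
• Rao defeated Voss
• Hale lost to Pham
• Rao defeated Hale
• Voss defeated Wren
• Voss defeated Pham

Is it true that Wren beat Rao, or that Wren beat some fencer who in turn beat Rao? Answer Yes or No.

No

Wren did not beat Rao directly.
Wren beat Hale, Yoon, but each of them lost to Rao. No two-step path.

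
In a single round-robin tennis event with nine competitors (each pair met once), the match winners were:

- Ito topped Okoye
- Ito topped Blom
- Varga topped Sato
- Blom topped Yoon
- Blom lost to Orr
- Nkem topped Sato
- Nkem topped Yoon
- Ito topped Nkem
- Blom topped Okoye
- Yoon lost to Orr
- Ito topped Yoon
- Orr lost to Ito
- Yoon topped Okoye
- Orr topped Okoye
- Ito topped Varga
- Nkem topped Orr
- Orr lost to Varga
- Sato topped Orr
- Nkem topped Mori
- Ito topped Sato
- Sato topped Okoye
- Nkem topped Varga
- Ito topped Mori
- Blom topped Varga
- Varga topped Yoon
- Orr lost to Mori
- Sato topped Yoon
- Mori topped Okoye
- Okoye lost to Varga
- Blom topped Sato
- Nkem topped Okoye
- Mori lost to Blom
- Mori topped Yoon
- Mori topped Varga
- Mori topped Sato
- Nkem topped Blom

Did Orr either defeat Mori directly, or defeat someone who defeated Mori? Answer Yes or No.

Orr did not beat Mori directly.
Orr beat Blom, Yoon, Okoye. Of those, Blom beat Mori.

Yes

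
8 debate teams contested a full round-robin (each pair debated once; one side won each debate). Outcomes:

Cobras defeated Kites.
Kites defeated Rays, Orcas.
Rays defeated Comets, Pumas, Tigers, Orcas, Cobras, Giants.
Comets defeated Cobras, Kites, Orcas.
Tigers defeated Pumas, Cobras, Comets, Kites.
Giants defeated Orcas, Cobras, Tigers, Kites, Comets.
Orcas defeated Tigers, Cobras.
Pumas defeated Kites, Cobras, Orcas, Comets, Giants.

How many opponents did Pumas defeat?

Pumas' results: beat Comets, Giants, Cobras, Orcas, Kites; lost to Tigers, Rays.
That is 5 wins.

5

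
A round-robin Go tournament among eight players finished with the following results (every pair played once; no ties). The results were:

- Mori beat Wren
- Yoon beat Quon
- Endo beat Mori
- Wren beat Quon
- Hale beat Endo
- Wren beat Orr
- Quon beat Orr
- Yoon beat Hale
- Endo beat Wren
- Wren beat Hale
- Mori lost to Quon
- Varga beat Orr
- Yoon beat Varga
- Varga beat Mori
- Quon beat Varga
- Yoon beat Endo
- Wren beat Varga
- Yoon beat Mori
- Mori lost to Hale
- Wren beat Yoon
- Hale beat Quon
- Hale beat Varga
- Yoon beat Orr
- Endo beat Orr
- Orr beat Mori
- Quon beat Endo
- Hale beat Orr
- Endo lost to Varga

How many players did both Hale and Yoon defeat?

Hale beat: Endo, Varga, Quon, Mori, Orr.
Yoon beat: Endo, Varga, Quon, Mori, Hale, Orr.
Both beat: Endo, Varga, Quon, Mori, Orr — 5.

5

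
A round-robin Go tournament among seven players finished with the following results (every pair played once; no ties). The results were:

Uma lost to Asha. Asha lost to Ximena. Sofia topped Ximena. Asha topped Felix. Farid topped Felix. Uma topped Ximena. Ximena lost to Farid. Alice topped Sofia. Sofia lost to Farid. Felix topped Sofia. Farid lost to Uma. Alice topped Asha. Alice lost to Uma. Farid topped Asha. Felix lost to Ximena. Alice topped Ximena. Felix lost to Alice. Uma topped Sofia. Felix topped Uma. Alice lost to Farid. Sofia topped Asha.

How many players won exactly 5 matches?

Win totals: Asha 2, Alice 4, Farid 5, Ximena 2, Uma 4, Sofia 2, Felix 2.
Exactly 5: Farid — 1 player.

1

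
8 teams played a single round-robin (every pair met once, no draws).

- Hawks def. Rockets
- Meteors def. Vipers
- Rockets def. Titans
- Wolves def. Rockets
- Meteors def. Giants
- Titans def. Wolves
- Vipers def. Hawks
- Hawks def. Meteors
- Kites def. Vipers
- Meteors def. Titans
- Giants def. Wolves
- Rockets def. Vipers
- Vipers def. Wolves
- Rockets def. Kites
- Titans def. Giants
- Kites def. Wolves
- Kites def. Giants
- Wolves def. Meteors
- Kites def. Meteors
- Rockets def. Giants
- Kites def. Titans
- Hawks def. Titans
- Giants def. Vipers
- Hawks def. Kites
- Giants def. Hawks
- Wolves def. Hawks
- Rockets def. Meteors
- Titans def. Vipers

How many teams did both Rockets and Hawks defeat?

Rockets beat: Kites, Titans, Meteors, Giants, Vipers.
Hawks beat: Kites, Titans, Meteors, Rockets.
Both beat: Kites, Titans, Meteors — 3.

3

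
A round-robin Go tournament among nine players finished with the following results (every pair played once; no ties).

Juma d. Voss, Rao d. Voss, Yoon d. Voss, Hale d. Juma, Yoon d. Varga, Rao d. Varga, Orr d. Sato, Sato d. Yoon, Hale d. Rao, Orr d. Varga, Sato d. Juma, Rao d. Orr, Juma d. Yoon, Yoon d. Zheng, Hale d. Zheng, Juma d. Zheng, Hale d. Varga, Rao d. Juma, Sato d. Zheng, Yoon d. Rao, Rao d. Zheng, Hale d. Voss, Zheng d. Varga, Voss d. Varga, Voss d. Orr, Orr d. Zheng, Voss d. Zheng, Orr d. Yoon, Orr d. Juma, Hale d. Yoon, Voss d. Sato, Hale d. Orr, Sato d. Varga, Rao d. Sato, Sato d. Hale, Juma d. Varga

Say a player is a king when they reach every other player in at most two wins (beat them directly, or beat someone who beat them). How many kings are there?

4

Varga cannot reach Juma, Sato, Voss, Orr, Yoon, Hale, Rao, Zheng in two steps.
Juma cannot reach Hale in two steps.
Sato reaches everyone (king).
Voss cannot reach Rao in two steps.
Orr reaches everyone (king).
Yoon cannot reach Hale in two steps.
Hale reaches everyone (king).
Rao reaches everyone (king).
Zheng cannot reach Juma, Sato, Voss, Orr, Yoon, Hale, Rao in two steps.
Kings: Sato, Orr, Hale, Rao — 4.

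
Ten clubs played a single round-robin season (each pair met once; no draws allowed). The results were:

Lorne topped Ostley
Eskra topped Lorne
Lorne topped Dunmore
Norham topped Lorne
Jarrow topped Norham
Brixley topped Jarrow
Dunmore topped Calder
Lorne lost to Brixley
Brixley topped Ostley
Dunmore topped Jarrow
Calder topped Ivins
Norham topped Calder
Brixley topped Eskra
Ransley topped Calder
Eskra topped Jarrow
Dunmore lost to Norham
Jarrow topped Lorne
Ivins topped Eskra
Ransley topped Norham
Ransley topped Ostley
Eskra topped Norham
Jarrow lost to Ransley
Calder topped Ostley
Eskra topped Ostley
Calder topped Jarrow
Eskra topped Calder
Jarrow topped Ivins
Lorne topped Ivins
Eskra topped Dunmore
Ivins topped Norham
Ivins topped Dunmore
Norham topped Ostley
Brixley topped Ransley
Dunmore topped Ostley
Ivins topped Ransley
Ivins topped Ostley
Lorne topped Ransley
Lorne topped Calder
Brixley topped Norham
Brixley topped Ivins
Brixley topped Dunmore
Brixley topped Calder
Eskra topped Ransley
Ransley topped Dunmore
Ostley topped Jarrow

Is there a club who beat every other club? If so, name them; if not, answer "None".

Brixley has 9 wins out of 9 opponents — a perfect record.

Brixley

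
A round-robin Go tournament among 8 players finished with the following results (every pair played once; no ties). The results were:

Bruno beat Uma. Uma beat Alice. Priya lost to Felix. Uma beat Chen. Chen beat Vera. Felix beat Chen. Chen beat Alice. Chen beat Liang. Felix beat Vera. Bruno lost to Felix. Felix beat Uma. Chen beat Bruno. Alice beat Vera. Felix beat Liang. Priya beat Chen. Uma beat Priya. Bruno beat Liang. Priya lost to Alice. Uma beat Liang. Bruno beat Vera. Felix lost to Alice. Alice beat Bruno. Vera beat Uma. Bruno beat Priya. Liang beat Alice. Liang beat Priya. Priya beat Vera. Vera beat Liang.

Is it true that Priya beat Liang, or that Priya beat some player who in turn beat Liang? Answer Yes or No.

Priya did not beat Liang directly.
Priya beat Vera, Chen. Of those, Vera beat Liang.

Yes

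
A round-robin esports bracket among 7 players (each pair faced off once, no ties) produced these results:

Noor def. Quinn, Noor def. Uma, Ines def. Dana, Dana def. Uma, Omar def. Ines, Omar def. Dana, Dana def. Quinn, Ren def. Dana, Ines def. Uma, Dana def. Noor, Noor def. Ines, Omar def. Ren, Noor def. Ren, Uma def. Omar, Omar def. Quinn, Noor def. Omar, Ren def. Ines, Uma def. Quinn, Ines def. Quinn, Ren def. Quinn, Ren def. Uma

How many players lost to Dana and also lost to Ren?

Dana beat: Noor, Quinn, Uma.
Ren beat: Ines, Quinn, Uma, Dana.
Both beat: Quinn, Uma — 2.

2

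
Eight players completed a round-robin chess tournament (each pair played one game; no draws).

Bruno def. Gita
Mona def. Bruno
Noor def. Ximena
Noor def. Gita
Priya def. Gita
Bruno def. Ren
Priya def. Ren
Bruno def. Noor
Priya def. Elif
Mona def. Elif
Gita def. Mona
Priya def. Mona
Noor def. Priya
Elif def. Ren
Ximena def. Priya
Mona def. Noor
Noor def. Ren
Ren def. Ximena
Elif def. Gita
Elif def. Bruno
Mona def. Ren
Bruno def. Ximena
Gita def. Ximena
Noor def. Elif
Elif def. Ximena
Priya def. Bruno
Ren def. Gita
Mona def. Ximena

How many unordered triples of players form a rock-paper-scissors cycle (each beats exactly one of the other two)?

12

Win totals: Mona 5, Ren 2, Priya 5, Gita 2, Ximena 1, Elif 4, Bruno 4, Noor 5.
A player with w wins dominates both others in C(w,2) triples; summing gives 10 + 1 + 10 + 1 + 0 + 6 + 6 + 10 = 44 transitive triples.
Total triples C(8,3) = 56, so cyclic triples = 56 − 44 = 12.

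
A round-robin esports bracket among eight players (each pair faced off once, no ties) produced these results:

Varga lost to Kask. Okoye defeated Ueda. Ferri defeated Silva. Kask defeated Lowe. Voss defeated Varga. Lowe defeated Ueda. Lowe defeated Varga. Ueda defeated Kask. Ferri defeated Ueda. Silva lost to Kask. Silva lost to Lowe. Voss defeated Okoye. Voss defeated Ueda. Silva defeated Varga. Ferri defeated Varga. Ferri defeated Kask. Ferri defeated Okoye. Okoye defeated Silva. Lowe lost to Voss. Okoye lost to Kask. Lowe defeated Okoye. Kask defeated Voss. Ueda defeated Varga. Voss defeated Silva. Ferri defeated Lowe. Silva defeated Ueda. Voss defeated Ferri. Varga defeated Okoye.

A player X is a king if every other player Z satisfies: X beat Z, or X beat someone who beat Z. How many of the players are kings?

Voss reaches everyone (king).
Silva cannot reach Voss, Lowe, Ferri in two steps.
Ueda cannot reach Ferri in two steps.
Kask reaches everyone (king).
Varga cannot reach Voss, Kask, Lowe, Ferri in two steps.
Lowe cannot reach Voss, Ferri in two steps.
Ferri reaches everyone (king).
Okoye cannot reach Voss, Lowe, Ferri in two steps.
Kings: Voss, Kask, Ferri — 3.

3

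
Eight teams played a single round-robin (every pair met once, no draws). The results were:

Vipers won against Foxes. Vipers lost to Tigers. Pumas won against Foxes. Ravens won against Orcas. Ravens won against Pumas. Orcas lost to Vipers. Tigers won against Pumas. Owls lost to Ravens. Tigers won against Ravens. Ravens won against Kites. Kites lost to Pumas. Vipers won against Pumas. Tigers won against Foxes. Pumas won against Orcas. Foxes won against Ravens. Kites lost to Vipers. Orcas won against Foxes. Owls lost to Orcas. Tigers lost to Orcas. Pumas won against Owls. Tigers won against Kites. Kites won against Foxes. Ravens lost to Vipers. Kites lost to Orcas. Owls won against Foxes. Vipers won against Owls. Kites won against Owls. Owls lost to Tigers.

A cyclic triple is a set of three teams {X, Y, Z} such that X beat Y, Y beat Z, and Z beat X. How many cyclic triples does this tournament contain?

7

Win totals: Vipers 6, Kites 2, Tigers 6, Pumas 4, Ravens 4, Orcas 4, Owls 1, Foxes 1.
A team with w wins dominates both others in C(w,2) triples; summing gives 15 + 1 + 15 + 6 + 6 + 6 + 0 + 0 = 49 transitive triples.
Total triples C(8,3) = 56, so cyclic triples = 56 − 49 = 7.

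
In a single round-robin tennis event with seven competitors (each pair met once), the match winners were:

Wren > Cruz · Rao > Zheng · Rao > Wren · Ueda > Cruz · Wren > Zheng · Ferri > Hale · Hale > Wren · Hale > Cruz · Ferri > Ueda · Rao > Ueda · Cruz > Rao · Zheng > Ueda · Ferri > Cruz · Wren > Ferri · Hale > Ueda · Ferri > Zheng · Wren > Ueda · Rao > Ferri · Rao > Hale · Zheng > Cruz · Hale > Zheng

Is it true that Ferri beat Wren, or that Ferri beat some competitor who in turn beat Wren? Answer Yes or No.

Ferri did not beat Wren directly.
Ferri beat Hale, Zheng, Ueda, Cruz. Of those, Hale beat Wren.

Yes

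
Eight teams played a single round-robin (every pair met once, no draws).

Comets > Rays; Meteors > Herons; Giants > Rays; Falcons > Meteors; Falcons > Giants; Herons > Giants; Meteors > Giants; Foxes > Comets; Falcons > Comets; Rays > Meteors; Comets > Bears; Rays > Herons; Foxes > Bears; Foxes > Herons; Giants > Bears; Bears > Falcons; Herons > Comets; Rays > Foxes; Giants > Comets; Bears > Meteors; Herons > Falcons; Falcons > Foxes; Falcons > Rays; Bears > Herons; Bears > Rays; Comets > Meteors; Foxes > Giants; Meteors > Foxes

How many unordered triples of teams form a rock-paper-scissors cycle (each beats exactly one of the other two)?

19

Win totals: Rays 3, Giants 3, Comets 3, Meteors 3, Foxes 4, Herons 3, Bears 4, Falcons 5.
A team with w wins dominates both others in C(w,2) triples; summing gives 3 + 3 + 3 + 3 + 6 + 3 + 6 + 10 = 37 transitive triples.
Total triples C(8,3) = 56, so cyclic triples = 56 − 37 = 19.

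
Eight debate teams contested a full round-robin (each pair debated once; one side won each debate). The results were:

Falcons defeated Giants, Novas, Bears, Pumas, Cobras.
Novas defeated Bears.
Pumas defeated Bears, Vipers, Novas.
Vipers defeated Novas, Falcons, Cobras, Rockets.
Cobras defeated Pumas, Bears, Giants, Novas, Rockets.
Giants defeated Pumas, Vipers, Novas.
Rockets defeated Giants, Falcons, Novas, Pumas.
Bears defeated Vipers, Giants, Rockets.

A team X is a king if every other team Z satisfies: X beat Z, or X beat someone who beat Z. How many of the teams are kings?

7

Vipers reaches everyone (king).
Cobras reaches everyone (king).
Pumas reaches everyone (king).
Falcons reaches everyone (king).
Giants reaches everyone (king).
Novas cannot reach Cobras, Pumas, Falcons in two steps.
Bears reaches everyone (king).
Rockets reaches everyone (king).
Kings: Vipers, Cobras, Pumas, Falcons, Giants, Bears, Rockets — 7.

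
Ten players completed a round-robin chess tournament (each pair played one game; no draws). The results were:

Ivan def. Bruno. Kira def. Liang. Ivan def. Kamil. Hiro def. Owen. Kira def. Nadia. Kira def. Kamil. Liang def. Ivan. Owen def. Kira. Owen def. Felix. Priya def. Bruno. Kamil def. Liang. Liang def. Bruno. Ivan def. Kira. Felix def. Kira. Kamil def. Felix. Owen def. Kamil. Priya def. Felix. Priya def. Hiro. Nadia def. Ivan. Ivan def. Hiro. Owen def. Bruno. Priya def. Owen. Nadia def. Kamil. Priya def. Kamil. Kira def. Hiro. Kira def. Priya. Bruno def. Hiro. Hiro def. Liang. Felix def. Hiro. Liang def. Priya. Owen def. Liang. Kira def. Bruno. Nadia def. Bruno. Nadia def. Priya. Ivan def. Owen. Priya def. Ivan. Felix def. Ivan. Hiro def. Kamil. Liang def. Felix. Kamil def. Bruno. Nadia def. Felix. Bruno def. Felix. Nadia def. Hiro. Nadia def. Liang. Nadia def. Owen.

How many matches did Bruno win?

2

Bruno's results: beat Hiro, Felix; lost to Kamil, Nadia, Kira, Ivan, Owen, Priya, Liang.
That is 2 wins.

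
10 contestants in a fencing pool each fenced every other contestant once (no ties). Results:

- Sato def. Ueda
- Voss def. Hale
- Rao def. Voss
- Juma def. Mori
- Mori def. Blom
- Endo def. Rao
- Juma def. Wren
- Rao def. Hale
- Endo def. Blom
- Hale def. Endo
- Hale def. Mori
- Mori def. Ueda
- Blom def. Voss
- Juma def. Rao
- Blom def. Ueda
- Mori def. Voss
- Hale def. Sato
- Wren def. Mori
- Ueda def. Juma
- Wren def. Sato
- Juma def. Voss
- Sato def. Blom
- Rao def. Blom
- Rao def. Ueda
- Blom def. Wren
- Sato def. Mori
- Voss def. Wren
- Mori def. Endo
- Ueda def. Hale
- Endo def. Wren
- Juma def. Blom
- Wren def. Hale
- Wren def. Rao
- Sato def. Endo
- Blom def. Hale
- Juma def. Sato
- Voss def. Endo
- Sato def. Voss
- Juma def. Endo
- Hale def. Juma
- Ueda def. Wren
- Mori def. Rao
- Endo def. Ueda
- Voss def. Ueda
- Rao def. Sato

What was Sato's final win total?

Sato's results: beat Voss, Mori, Endo, Blom, Ueda; lost to Juma, Rao, Wren, Hale.
That is 5 wins.

5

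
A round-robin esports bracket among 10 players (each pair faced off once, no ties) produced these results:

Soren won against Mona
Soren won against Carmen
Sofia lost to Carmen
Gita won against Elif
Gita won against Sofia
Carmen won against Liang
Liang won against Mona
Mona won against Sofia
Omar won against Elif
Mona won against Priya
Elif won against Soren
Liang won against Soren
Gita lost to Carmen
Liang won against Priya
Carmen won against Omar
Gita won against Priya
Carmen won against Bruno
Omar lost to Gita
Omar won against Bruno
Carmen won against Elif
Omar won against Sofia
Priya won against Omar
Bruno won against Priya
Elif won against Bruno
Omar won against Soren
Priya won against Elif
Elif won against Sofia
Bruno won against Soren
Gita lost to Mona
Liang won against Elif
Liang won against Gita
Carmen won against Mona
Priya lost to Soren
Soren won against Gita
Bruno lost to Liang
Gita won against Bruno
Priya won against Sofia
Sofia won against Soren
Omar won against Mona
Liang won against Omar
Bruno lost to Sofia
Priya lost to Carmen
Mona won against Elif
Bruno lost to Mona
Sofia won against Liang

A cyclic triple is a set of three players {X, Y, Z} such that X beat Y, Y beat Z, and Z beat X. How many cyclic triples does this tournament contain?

25

Win totals: Gita 5, Sofia 3, Soren 4, Liang 7, Mona 5, Omar 5, Bruno 2, Priya 3, Carmen 8, Elif 3.
A player with w wins dominates both others in C(w,2) triples; summing gives 10 + 3 + 6 + 21 + 10 + 10 + 1 + 3 + 28 + 3 = 95 transitive triples.
Total triples C(10,3) = 120, so cyclic triples = 120 − 95 = 25.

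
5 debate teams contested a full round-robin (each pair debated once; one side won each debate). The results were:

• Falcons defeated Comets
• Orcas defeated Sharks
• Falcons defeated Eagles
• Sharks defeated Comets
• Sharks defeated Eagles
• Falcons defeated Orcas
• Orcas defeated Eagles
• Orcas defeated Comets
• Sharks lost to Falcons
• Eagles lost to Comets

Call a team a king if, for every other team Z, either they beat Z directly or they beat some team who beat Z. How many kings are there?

1

Orcas cannot reach Falcons in two steps.
Comets cannot reach Orcas, Falcons, Sharks in two steps.
Eagles cannot reach Orcas, Comets, Falcons, Sharks in two steps.
Falcons reaches everyone (king).
Sharks cannot reach Orcas, Falcons in two steps.
Kings: Falcons — 1.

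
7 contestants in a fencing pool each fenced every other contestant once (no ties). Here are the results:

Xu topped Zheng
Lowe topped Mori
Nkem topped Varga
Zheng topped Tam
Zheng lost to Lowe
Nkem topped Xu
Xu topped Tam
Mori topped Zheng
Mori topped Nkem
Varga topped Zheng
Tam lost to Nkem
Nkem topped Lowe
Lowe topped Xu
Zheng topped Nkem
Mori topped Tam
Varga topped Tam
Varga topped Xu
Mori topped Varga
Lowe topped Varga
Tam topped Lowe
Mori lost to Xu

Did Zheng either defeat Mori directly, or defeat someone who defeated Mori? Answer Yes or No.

Zheng did not beat Mori directly.
Zheng beat Nkem, Tam, but each of them lost to Mori. No two-step path.

No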